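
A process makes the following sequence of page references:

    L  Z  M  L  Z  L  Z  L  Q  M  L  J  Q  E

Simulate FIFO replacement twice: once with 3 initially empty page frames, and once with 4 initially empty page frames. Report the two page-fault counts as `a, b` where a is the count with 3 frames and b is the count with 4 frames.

7, 6

3 frames: F F F . . . . . F . F F . F → 7 faults.
4 frames: F F F . . . . . F . . F . F → 6 faults.
6 < 7: adding a frame reduced faults, as is typical.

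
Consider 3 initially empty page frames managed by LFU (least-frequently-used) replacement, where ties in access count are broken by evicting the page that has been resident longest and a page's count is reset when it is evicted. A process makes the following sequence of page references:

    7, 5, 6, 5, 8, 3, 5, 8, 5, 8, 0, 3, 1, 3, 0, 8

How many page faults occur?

7: fault, frames (7)
5: fault, frames (7 5)
6: fault, frames (7 5 6)
5: hit
8: fault, evict 7, frames (5 6 8)
3: fault, evict 6, frames (5 8 3)
5: hit
8: hit
5: hit
8: hit
0: fault, evict 3, frames (5 8 0)
3: fault, evict 0, frames (5 8 3)
1: fault, evict 3, frames (5 8 1)
3: fault, evict 1, frames (5 8 3)
0: fault, evict 3, frames (5 8 0)
8: hit
Page faults: 10.

10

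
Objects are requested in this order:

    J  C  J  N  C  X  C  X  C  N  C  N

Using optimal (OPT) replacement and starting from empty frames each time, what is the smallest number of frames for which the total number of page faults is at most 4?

3

f=1: 12 faults
f=2: 5 faults
f=3: 4 faults
f=4: 4 faults
Smallest f with faults ≤ 4 is 3.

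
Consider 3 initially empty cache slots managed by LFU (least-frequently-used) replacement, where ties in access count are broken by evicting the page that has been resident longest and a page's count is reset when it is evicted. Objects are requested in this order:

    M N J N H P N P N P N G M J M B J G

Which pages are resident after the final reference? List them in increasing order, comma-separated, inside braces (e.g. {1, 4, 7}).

M → miss, frames [M]
N → miss, frames [M, N]
J → miss, frames [M, N, J]
N → hit
H → miss, evict M, frames [N, J, H]
P → miss, evict J, frames [N, H, P]
N → hit
P → hit
N → hit
P → hit
N → hit
G → miss, evict H, frames [N, P, G]
M → miss, evict G, frames [N, P, M]
J → miss, evict M, frames [N, P, J]
M → miss, evict J, frames [N, P, M]
B → miss, evict M, frames [N, P, B]
J → miss, evict B, frames [N, P, J]
G → miss, evict J, frames [N, P, G]

{G, N, P}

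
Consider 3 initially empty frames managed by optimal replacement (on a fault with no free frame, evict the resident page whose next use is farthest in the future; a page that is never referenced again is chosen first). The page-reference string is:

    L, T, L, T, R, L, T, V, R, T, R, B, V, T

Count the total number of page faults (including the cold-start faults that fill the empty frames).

5

L -> fault, frames [L]
T -> fault, frames [L, T]
L -> hit
T -> hit
R -> fault, frames [L, T, R]
L -> hit
T -> hit
V -> fault, evict L, frames [T, R, V]
R -> hit
T -> hit
R -> hit
B -> fault, evict R, frames [T, V, B]
V -> hit
T -> hit
Page faults: 5.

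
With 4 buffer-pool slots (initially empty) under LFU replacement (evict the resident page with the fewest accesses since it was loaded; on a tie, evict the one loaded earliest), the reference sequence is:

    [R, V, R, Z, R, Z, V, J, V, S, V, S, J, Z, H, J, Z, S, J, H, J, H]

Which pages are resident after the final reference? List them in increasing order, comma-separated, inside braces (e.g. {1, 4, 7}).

R → fault, frames [R]
V → fault, frames [R, V]
R → hit
Z → fault, frames [R, V, Z]
R → hit
Z → hit
V → hit
J → fault, frames [R, V, Z, J]
V → hit
S → fault, evict J, frames [R, V, Z, S]
V → hit
S → hit
J → fault, evict Z, frames [R, V, S, J]
Z → fault, evict J, frames [R, V, S, Z]
H → fault, evict Z, frames [R, V, S, H]
J → fault, evict H, frames [R, V, S, J]
Z → fault, evict J, frames [R, V, S, Z]
S → hit
J → fault, evict Z, frames [R, V, S, J]
H → fault, evict J, frames [R, V, S, H]
J → fault, evict H, frames [R, V, S, J]
H → fault, evict J, frames [R, V, S, H]

{H, R, S, V}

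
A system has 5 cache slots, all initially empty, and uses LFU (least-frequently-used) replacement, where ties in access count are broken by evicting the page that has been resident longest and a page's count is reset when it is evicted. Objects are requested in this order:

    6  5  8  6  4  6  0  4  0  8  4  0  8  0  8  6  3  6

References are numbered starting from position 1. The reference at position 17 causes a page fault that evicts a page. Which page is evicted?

5

pos 1: 6: fault, frames [6]
pos 2: 5: fault, frames [6, 5]
pos 3: 8: fault, frames [6, 5, 8]
pos 4: 6: hit
pos 5: 4: fault, frames [6, 5, 8, 4]
pos 6: 6: hit
pos 7: 0: fault, frames [6, 5, 8, 4, 0]
pos 8: 4: hit
pos 9: 0: hit
pos 10: 8: hit
pos 11: 4: hit
pos 12: 0: hit
pos 13: 8: hit
pos 14: 0: hit
pos 15: 8: hit
pos 16: 6: hit
pos 17: 3: fault, evict 5, frames [6, 8, 4, 0, 3]
At position 17, page 5 is evicted.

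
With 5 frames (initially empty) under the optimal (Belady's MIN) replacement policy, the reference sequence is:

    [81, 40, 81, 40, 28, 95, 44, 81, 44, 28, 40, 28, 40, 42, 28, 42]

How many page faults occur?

6

81 -> fault, frames {81}
40 -> fault, frames {81,40}
81 -> hit
40 -> hit
28 -> fault, frames {81,40,28}
95 -> fault, frames {81,40,28,95}
44 -> fault, frames {81,40,28,95,44}
81 -> hit
44 -> hit
28 -> hit
40 -> hit
28 -> hit
40 -> hit
42 -> fault, evict 44, frames {81,40,28,95,42}
28 -> hit
42 -> hit
Page faults: 6.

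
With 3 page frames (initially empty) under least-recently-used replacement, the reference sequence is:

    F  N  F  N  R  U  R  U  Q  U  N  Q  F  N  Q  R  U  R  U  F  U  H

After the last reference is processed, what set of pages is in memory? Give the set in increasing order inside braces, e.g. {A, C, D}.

{F, H, U}

F → fault, frames {F}
N → fault, frames {F,N}
F → hit
N → hit
R → fault, frames {F,N,R}
U → fault, evict F, frames {N,R,U}
R → hit
U → hit
Q → fault, evict N, frames {R,U,Q}
U → hit
N → fault, evict R, frames {Q,U,N}
Q → hit
F → fault, evict U, frames {N,Q,F}
N → hit
Q → hit
R → fault, evict F, frames {N,Q,R}
U → fault, evict N, frames {Q,R,U}
R → hit
U → hit
F → fault, evict Q, frames {R,U,F}
U → hit
H → fault, evict R, frames {F,U,H}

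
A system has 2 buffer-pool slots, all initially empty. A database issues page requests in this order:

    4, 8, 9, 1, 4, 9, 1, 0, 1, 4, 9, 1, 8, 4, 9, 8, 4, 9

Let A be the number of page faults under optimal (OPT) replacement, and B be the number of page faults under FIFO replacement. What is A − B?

Under OPT: F F F F . F . F . F F . F F . F . F → 12 faults.
Under FIFO: F F F F F F F F . F F F F F F F F F → 17 faults.
A − B = 12 − 17 = -5.

-5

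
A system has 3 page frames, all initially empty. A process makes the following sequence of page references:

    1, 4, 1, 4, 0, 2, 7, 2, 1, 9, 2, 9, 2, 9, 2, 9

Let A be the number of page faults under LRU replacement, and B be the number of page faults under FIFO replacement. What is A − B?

Under LRU: F F . . F F F . F F . . . . . . → 7 faults.
Under FIFO: F F . . F F F . F F F . . . . . → 8 faults.
A − B = 7 − 8 = -1.

-1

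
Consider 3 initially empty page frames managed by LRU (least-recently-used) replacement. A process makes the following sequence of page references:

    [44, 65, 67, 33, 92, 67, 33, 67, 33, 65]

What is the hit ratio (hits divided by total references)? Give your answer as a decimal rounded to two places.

0.40

44 → miss, frames (44)
65 → miss, frames (44 65)
67 → miss, frames (44 65 67)
33 → miss, evict 44, frames (65 67 33)
92 → miss, evict 65, frames (67 33 92)
67 → hit
33 → hit
67 → hit
33 → hit
65 → miss, evict 92, frames (67 33 65)
Hits: 4 of 10 references → 4/10 = 0.4000.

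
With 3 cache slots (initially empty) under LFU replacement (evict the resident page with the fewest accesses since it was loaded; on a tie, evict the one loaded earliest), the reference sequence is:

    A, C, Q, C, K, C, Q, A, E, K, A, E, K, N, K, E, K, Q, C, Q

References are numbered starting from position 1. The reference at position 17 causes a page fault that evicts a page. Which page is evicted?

pos 1: A -> miss, frames {A}
pos 2: C -> miss, frames {A,C}
pos 3: Q -> miss, frames {A,C,Q}
pos 4: C -> hit
pos 5: K -> miss, evict A, frames {C,Q,K}
pos 6: C -> hit
pos 7: Q -> hit
pos 8: A -> miss, evict K, frames {C,Q,A}
pos 9: E -> miss, evict A, frames {C,Q,E}
pos 10: K -> miss, evict E, frames {C,Q,K}
pos 11: A -> miss, evict K, frames {C,Q,A}
pos 12: E -> miss, evict A, frames {C,Q,E}
pos 13: K -> miss, evict E, frames {C,Q,K}
pos 14: N -> miss, evict K, frames {C,Q,N}
pos 15: K -> miss, evict N, frames {C,Q,K}
pos 16: E -> miss, evict K, frames {C,Q,E}
pos 17: K -> miss, evict E, frames {C,Q,K}
At position 17, page E is evicted.

E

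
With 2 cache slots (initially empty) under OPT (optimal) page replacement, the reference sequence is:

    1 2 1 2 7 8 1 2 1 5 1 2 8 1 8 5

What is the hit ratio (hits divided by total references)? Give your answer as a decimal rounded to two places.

1 → miss, frames {1}
2 → miss, frames {1,2}
1 → hit
2 → hit
7 → miss, evict 2, frames {1,7}
8 → miss, evict 7, frames {1,8}
1 → hit
2 → miss, evict 8, frames {1,2}
1 → hit
5 → miss, evict 2, frames {1,5}
1 → hit
2 → miss, evict 5, frames {1,2}
8 → miss, evict 2, frames {1,8}
1 → hit
8 → hit
5 → miss, evict 8, frames {1,5}
Hits: 7 of 16 references → 7/16 = 0.4375.

0.44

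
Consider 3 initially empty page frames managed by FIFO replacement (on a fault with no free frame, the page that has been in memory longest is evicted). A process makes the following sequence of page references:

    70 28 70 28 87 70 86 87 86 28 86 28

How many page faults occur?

4

70 -> fault, frames {70}
28 -> fault, frames {70,28}
70 -> hit
28 -> hit
87 -> fault, frames {70,28,87}
70 -> hit
86 -> fault, evict 70, frames {28,87,86}
87 -> hit
86 -> hit
28 -> hit
86 -> hit
28 -> hit
Page faults: 4.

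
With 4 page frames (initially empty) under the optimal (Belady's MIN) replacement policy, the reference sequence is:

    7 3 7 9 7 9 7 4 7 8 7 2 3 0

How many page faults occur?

7

7 → miss, frames [7]
3 → miss, frames [7, 3]
7 → hit
9 → miss, frames [7, 3, 9]
7 → hit
9 → hit
7 → hit
4 → miss, frames [7, 3, 9, 4]
7 → hit
8 → miss, evict 4, frames [7, 3, 9, 8]
7 → hit
2 → miss, evict 8, frames [7, 3, 9, 2]
3 → hit
0 → miss, evict 2, frames [7, 3, 9, 0]
Page faults: 7.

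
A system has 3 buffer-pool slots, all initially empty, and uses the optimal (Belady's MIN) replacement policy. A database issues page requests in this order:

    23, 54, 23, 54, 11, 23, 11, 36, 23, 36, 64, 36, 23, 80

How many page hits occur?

23: fault, frames (23)
54: fault, frames (23 54)
23: hit
54: hit
11: fault, frames (23 54 11)
23: hit
11: hit
36: fault, evict 11, frames (23 54 36)
23: hit
36: hit
64: fault, evict 54, frames (23 36 64)
36: hit
23: hit
80: fault, evict 64, frames (23 36 80)
Hits: 8.

8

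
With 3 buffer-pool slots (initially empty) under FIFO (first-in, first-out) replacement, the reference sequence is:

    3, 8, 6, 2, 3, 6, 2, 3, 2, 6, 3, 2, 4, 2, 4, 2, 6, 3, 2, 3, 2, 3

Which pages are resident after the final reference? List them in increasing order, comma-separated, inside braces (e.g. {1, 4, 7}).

{2, 3, 6}

3: miss, frames (3)
8: miss, frames (3 8)
6: miss, frames (3 8 6)
2: miss, evict 3, frames (8 6 2)
3: miss, evict 8, frames (6 2 3)
6: hit
2: hit
3: hit
2: hit
6: hit
3: hit
2: hit
4: miss, evict 6, frames (2 3 4)
2: hit
4: hit
2: hit
6: miss, evict 2, frames (3 4 6)
3: hit
2: miss, evict 3, frames (4 6 2)
3: miss, evict 4, frames (6 2 3)
2: hit
3: hit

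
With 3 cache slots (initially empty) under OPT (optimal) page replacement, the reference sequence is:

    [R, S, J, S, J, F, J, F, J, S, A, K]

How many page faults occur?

6

R → miss, frames {R}
S → miss, frames {R,S}
J → miss, frames {R,S,J}
S → hit
J → hit
F → miss, evict R, frames {S,J,F}
J → hit
F → hit
J → hit
S → hit
A → miss, evict F, frames {S,J,A}
K → miss, evict A, frames {S,J,K}
Page faults: 6.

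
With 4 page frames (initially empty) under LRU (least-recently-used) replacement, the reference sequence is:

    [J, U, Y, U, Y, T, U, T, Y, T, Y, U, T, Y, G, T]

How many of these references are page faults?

5

J -> miss, frames [J]
U -> miss, frames [J, U]
Y -> miss, frames [J, U, Y]
U -> hit
Y -> hit
T -> miss, frames [J, U, Y, T]
U -> hit
T -> hit
Y -> hit
T -> hit
Y -> hit
U -> hit
T -> hit
Y -> hit
G -> miss, evict J, frames [U, T, Y, G]
T -> hit
Page faults: 5.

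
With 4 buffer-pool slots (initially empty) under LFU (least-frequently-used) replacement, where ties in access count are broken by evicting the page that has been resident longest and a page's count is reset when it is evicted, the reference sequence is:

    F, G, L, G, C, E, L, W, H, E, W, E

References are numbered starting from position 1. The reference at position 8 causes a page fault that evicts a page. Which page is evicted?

pos 1: F -> fault, frames [F]
pos 2: G -> fault, frames [F, G]
pos 3: L -> fault, frames [F, G, L]
pos 4: G -> hit
pos 5: C -> fault, frames [F, G, L, C]
pos 6: E -> fault, evict F, frames [G, L, C, E]
pos 7: L -> hit
pos 8: W -> fault, evict C, frames [G, L, E, W]
At position 8, page C is evicted.

C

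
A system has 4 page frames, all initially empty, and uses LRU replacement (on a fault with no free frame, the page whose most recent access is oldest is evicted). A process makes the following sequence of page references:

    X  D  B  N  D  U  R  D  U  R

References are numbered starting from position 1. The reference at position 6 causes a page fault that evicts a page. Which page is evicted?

X

pos 1: X -> fault, frames (X)
pos 2: D -> fault, frames (X D)
pos 3: B -> fault, frames (X D B)
pos 4: N -> fault, frames (X D B N)
pos 5: D -> hit
pos 6: U -> fault, evict X, frames (B N D U)
At position 6, page X is evicted.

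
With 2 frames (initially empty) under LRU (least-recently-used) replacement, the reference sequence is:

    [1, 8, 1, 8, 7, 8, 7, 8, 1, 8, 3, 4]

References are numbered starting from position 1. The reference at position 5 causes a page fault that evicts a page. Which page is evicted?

pos 1: 1 → miss, frames {1}
pos 2: 8 → miss, frames {1,8}
pos 3: 1 → hit
pos 4: 8 → hit
pos 5: 7 → miss, evict 1, frames {8,7}
At position 5, page 1 is evicted.

1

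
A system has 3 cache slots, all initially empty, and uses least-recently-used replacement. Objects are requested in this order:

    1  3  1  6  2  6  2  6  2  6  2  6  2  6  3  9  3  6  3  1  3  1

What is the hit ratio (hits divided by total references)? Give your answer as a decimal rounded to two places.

0.68

1: miss, frames (1)
3: miss, frames (1 3)
1: hit
6: miss, frames (3 1 6)
2: miss, evict 3, frames (1 6 2)
6: hit
2: hit
6: hit
2: hit
6: hit
2: hit
6: hit
2: hit
6: hit
3: miss, evict 1, frames (2 6 3)
9: miss, evict 2, frames (6 3 9)
3: hit
6: hit
3: hit
1: miss, evict 9, frames (6 3 1)
3: hit
1: hit
Hits: 15 of 22 references → 15/22 = 0.6818.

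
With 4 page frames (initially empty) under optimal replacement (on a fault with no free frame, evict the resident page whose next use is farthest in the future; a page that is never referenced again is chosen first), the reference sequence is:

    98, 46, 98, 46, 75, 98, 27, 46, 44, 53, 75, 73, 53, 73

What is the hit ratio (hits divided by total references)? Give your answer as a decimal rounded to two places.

98 → miss, frames {98}
46 → miss, frames {98,46}
98 → hit
46 → hit
75 → miss, frames {98,46,75}
98 → hit
27 → miss, frames {98,46,75,27}
46 → hit
44 → miss, evict 27, frames {98,46,75,44}
53 → miss, evict 44, frames {98,46,75,53}
75 → hit
73 → miss, evict 75, frames {98,46,53,73}
53 → hit
73 → hit
Hits: 7 of 14 references → 7/14 = 0.5000.

0.50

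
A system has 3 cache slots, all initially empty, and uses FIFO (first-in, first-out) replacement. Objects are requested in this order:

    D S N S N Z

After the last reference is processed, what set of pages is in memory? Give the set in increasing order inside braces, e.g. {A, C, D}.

{N, S, Z}

D → miss, frames {D}
S → miss, frames {D,S}
N → miss, frames {D,S,N}
S → hit
N → hit
Z → miss, evict D, frames {S,N,Z}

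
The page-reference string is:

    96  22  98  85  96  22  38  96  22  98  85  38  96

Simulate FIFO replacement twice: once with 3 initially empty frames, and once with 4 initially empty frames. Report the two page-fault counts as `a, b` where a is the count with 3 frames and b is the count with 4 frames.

3 frames: F F F F F F F . . F F . F → 10 faults.
4 frames: F F F F . . F F F F F F F → 11 faults.
11 > 10: adding a frame increased faults — Belady's anomaly.

10, 11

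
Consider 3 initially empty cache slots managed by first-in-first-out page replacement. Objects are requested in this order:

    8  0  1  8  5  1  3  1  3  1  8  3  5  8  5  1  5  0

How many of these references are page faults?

9

8: miss, frames (8)
0: miss, frames (8 0)
1: miss, frames (8 0 1)
8: hit
5: miss, evict 8, frames (0 1 5)
1: hit
3: miss, evict 0, frames (1 5 3)
1: hit
3: hit
1: hit
8: miss, evict 1, frames (5 3 8)
3: hit
5: hit
8: hit
5: hit
1: miss, evict 5, frames (3 8 1)
5: miss, evict 3, frames (8 1 5)
0: miss, evict 8, frames (1 5 0)
Page faults: 9.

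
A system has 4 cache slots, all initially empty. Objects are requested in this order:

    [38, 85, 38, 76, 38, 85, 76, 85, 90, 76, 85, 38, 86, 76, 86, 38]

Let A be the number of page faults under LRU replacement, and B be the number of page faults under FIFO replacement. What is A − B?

Under LRU: F F . F . . . . F . . . F . . . → 5 faults.
Under FIFO: F F . F . . . . F . . . F . . F → 6 faults.
A − B = 5 − 6 = -1.

-1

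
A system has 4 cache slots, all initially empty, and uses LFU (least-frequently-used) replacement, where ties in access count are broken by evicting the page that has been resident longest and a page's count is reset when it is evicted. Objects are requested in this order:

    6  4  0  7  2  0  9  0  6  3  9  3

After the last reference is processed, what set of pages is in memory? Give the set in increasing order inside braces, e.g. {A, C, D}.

6 → fault, frames [6]
4 → fault, frames [6, 4]
0 → fault, frames [6, 4, 0]
7 → fault, frames [6, 4, 0, 7]
2 → fault, evict 6, frames [4, 0, 7, 2]
0 → hit
9 → fault, evict 4, frames [0, 7, 2, 9]
0 → hit
6 → fault, evict 7, frames [0, 2, 9, 6]
3 → fault, evict 2, frames [0, 9, 6, 3]
9 → hit
3 → hit

{0, 3, 6, 9}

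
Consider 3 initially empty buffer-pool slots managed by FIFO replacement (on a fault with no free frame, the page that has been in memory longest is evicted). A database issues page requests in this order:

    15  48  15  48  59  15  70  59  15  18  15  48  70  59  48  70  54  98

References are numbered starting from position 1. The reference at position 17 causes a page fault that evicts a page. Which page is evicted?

48

pos 1: 15: fault, frames {15}
pos 2: 48: fault, frames {15,48}
pos 3: 15: hit
pos 4: 48: hit
pos 5: 59: fault, frames {15,48,59}
pos 6: 15: hit
pos 7: 70: fault, evict 15, frames {48,59,70}
pos 8: 59: hit
pos 9: 15: fault, evict 48, frames {59,70,15}
pos 10: 18: fault, evict 59, frames {70,15,18}
pos 11: 15: hit
pos 12: 48: fault, evict 70, frames {15,18,48}
pos 13: 70: fault, evict 15, frames {18,48,70}
pos 14: 59: fault, evict 18, frames {48,70,59}
pos 15: 48: hit
pos 16: 70: hit
pos 17: 54: fault, evict 48, frames {70,59,54}
At position 17, page 48 is evicted.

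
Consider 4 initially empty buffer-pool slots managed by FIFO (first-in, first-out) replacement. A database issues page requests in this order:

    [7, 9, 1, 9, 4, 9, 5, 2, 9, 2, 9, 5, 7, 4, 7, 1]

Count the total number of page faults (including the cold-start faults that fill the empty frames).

10

7: miss, frames [7]
9: miss, frames [7, 9]
1: miss, frames [7, 9, 1]
9: hit
4: miss, frames [7, 9, 1, 4]
9: hit
5: miss, evict 7, frames [9, 1, 4, 5]
2: miss, evict 9, frames [1, 4, 5, 2]
9: miss, evict 1, frames [4, 5, 2, 9]
2: hit
9: hit
5: hit
7: miss, evict 4, frames [5, 2, 9, 7]
4: miss, evict 5, frames [2, 9, 7, 4]
7: hit
1: miss, evict 2, frames [9, 7, 4, 1]
Page faults: 10.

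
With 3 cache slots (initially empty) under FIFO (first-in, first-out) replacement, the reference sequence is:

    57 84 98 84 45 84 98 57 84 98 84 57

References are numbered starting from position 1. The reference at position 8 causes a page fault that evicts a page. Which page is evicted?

84

pos 1: 57: miss, frames (57)
pos 2: 84: miss, frames (57 84)
pos 3: 98: miss, frames (57 84 98)
pos 4: 84: hit
pos 5: 45: miss, evict 57, frames (84 98 45)
pos 6: 84: hit
pos 7: 98: hit
pos 8: 57: miss, evict 84, frames (98 45 57)
At position 8, page 84 is evicted.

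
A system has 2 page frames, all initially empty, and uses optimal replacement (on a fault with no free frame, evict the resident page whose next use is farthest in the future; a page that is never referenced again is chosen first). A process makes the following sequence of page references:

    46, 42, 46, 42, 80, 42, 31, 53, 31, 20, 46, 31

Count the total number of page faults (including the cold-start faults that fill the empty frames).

7

46: miss, frames (46)
42: miss, frames (46 42)
46: hit
42: hit
80: miss, evict 46, frames (42 80)
42: hit
31: miss, evict 80, frames (42 31)
53: miss, evict 42, frames (31 53)
31: hit
20: miss, evict 53, frames (31 20)
46: miss, evict 20, frames (31 46)
31: hit
Page faults: 7.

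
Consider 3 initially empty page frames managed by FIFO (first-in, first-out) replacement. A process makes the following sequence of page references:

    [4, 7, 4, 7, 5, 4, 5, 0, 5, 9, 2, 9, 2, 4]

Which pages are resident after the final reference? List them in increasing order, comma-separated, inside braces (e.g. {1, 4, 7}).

{2, 4, 9}

4: fault, frames {4}
7: fault, frames {4,7}
4: hit
7: hit
5: fault, frames {4,7,5}
4: hit
5: hit
0: fault, evict 4, frames {7,5,0}
5: hit
9: fault, evict 7, frames {5,0,9}
2: fault, evict 5, frames {0,9,2}
9: hit
2: hit
4: fault, evict 0, frames {9,2,4}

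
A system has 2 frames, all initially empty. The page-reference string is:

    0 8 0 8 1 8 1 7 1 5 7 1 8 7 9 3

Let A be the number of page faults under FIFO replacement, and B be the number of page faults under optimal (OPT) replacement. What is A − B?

Under FIFO: F F . . F . . F . F . F F F F F → 10 faults.
Under OPT: F F . . F . . F . F . F F . F F → 9 faults.
A − B = 10 − 9 = 1.

1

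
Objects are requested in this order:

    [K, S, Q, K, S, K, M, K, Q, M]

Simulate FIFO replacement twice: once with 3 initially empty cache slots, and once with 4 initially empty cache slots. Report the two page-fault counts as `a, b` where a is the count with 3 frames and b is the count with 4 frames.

5, 4

3 frames: F F F . . . F F . . → 5 faults.
4 frames: F F F . . . F . . . → 4 faults.
4 < 5: adding a frame reduced faults, as is typical.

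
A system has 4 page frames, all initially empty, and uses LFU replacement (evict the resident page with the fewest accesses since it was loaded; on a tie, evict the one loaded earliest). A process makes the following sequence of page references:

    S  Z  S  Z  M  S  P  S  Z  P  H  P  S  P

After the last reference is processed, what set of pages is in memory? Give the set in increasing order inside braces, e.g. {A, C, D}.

S -> miss, frames {S}
Z -> miss, frames {S,Z}
S -> hit
Z -> hit
M -> miss, frames {S,Z,M}
S -> hit
P -> miss, frames {S,Z,M,P}
S -> hit
Z -> hit
P -> hit
H -> miss, evict M, frames {S,Z,P,H}
P -> hit
S -> hit
P -> hit

{H, P, S, Z}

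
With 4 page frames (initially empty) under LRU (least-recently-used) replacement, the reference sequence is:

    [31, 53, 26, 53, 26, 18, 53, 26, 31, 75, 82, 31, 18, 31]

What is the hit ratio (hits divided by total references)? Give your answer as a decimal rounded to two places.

0.50

31 → miss, frames [31]
53 → miss, frames [31, 53]
26 → miss, frames [31, 53, 26]
53 → hit
26 → hit
18 → miss, frames [31, 53, 26, 18]
53 → hit
26 → hit
31 → hit
75 → miss, evict 18, frames [53, 26, 31, 75]
82 → miss, evict 53, frames [26, 31, 75, 82]
31 → hit
18 → miss, evict 26, frames [75, 82, 31, 18]
31 → hit
Hits: 7 of 14 references → 7/14 = 0.5000.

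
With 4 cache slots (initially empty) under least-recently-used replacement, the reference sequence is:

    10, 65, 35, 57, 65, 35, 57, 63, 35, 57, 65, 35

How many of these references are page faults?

5

10: fault, frames [10]
65: fault, frames [10, 65]
35: fault, frames [10, 65, 35]
57: fault, frames [10, 65, 35, 57]
65: hit
35: hit
57: hit
63: fault, evict 10, frames [65, 35, 57, 63]
35: hit
57: hit
65: hit
35: hit
Page faults: 5.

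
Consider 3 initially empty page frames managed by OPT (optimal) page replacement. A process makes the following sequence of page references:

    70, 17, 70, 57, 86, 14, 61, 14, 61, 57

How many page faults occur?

6

70: fault, frames {70}
17: fault, frames {70,17}
70: hit
57: fault, frames {70,17,57}
86: fault, evict 17, frames {70,57,86}
14: fault, evict 86, frames {70,57,14}
61: fault, evict 70, frames {57,14,61}
14: hit
61: hit
57: hit
Page faults: 6.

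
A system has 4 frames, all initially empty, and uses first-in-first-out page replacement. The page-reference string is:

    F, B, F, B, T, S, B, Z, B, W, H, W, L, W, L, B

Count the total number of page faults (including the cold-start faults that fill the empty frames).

F -> fault, frames [F]
B -> fault, frames [F, B]
F -> hit
B -> hit
T -> fault, frames [F, B, T]
S -> fault, frames [F, B, T, S]
B -> hit
Z -> fault, evict F, frames [B, T, S, Z]
B -> hit
W -> fault, evict B, frames [T, S, Z, W]
H -> fault, evict T, frames [S, Z, W, H]
W -> hit
L -> fault, evict S, frames [Z, W, H, L]
W -> hit
L -> hit
B -> fault, evict Z, frames [W, H, L, B]
Page faults: 9.

9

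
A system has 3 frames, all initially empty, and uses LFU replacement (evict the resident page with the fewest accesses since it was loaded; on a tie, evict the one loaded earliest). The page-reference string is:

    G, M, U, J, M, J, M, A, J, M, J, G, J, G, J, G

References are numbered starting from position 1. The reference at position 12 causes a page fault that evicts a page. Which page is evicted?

pos 1: G: miss, frames {G}
pos 2: M: miss, frames {G,M}
pos 3: U: miss, frames {G,M,U}
pos 4: J: miss, evict G, frames {M,U,J}
pos 5: M: hit
pos 6: J: hit
pos 7: M: hit
pos 8: A: miss, evict U, frames {M,J,A}
pos 9: J: hit
pos 10: M: hit
pos 11: J: hit
pos 12: G: miss, evict A, frames {M,J,G}
At position 12, page A is evicted.

A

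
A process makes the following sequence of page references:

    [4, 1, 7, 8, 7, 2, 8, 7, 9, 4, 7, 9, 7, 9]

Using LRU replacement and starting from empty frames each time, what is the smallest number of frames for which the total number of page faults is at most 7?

f=1: 14 faults
f=2: 11 faults
f=3: 7 faults
f=4: 7 faults
f=5: 7 faults
f=6: 6 faults
Smallest f with faults ≤ 7 is 3.

3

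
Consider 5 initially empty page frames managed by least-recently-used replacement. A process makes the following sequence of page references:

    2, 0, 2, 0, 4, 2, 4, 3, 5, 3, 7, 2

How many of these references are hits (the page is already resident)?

2 -> miss, frames [2]
0 -> miss, frames [2, 0]
2 -> hit
0 -> hit
4 -> miss, frames [2, 0, 4]
2 -> hit
4 -> hit
3 -> miss, frames [0, 2, 4, 3]
5 -> miss, frames [0, 2, 4, 3, 5]
3 -> hit
7 -> miss, evict 0, frames [2, 4, 5, 3, 7]
2 -> hit
Hits: 6.

6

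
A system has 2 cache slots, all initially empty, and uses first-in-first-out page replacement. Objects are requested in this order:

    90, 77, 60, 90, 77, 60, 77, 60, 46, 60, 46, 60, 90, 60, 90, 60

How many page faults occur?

9

90: fault, frames (90)
77: fault, frames (90 77)
60: fault, evict 90, frames (77 60)
90: fault, evict 77, frames (60 90)
77: fault, evict 60, frames (90 77)
60: fault, evict 90, frames (77 60)
77: hit
60: hit
46: fault, evict 77, frames (60 46)
60: hit
46: hit
60: hit
90: fault, evict 60, frames (46 90)
60: fault, evict 46, frames (90 60)
90: hit
60: hit
Page faults: 9.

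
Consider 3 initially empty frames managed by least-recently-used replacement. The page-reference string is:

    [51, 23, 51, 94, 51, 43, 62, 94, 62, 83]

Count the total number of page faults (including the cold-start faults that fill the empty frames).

51 -> fault, frames {51}
23 -> fault, frames {51,23}
51 -> hit
94 -> fault, frames {23,51,94}
51 -> hit
43 -> fault, evict 23, frames {94,51,43}
62 -> fault, evict 94, frames {51,43,62}
94 -> fault, evict 51, frames {43,62,94}
62 -> hit
83 -> fault, evict 43, frames {94,62,83}
Page faults: 7.

7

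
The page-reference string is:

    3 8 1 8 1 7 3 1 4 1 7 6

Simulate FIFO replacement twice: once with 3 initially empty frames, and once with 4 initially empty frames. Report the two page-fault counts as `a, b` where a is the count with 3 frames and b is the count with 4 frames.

3 frames: F F F . . F F . F F F F → 9 faults.
4 frames: F F F . . F . . F . . F → 6 faults.
6 < 9: adding a frame reduced faults, as is typical.

9, 6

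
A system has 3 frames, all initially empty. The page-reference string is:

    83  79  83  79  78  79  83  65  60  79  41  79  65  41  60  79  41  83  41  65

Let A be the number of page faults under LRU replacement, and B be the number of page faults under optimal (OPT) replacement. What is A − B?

Under LRU: F F . . F . . F F F F . F . F F . F . F → 12 faults.
Under OPT: F F . . F . . F F . F . . . F . . F . F → 9 faults.
A − B = 12 − 9 = 3.

3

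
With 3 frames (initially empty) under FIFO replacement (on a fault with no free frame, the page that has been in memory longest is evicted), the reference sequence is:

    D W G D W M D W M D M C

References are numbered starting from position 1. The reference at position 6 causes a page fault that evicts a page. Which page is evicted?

pos 1: D: fault, frames {D}
pos 2: W: fault, frames {D,W}
pos 3: G: fault, frames {D,W,G}
pos 4: D: hit
pos 5: W: hit
pos 6: M: fault, evict D, frames {W,G,M}
At position 6, page D is evicted.

D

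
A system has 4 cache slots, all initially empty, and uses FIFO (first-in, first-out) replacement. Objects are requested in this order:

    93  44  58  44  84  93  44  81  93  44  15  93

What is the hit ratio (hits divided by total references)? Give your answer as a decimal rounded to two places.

0.33

93 -> fault, frames (93)
44 -> fault, frames (93 44)
58 -> fault, frames (93 44 58)
44 -> hit
84 -> fault, frames (93 44 58 84)
93 -> hit
44 -> hit
81 -> fault, evict 93, frames (44 58 84 81)
93 -> fault, evict 44, frames (58 84 81 93)
44 -> fault, evict 58, frames (84 81 93 44)
15 -> fault, evict 84, frames (81 93 44 15)
93 -> hit
Hits: 4 of 12 references → 4/12 = 0.3333.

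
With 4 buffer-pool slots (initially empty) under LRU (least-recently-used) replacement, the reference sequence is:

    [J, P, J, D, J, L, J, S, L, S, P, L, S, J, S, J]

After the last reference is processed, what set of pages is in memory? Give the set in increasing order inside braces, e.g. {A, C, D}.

{J, L, P, S}

J: miss, frames [J]
P: miss, frames [J, P]
J: hit
D: miss, frames [P, J, D]
J: hit
L: miss, frames [P, D, J, L]
J: hit
S: miss, evict P, frames [D, L, J, S]
L: hit
S: hit
P: miss, evict D, frames [J, L, S, P]
L: hit
S: hit
J: hit
S: hit
J: hit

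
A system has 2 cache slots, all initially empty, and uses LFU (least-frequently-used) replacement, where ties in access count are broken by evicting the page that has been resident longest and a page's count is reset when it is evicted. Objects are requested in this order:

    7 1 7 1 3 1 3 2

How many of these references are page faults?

4

7 → fault, frames [7]
1 → fault, frames [7, 1]
7 → hit
1 → hit
3 → fault, evict 7, frames [1, 3]
1 → hit
3 → hit
2 → fault, evict 3, frames [1, 2]
Page faults: 4.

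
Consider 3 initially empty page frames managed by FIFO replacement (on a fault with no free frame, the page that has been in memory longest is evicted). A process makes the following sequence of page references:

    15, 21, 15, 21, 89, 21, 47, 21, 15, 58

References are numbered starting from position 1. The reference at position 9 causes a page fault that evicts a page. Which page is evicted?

pos 1: 15 → miss, frames (15)
pos 2: 21 → miss, frames (15 21)
pos 3: 15 → hit
pos 4: 21 → hit
pos 5: 89 → miss, frames (15 21 89)
pos 6: 21 → hit
pos 7: 47 → miss, evict 15, frames (21 89 47)
pos 8: 21 → hit
pos 9: 15 → miss, evict 21, frames (89 47 15)
At position 9, page 21 is evicted.

21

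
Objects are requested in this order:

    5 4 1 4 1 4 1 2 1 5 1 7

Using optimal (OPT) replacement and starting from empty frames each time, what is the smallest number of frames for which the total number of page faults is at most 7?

2

f=1: 12 faults
f=2: 6 faults
f=3: 5 faults
f=4: 5 faults
f=5: 5 faults
Smallest f with faults ≤ 7 is 2.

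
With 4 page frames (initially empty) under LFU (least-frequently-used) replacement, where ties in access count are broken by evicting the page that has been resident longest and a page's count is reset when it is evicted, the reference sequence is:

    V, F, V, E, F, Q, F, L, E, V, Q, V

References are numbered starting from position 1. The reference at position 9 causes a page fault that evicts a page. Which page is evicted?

Q

pos 1: V -> miss, frames [V]
pos 2: F -> miss, frames [V, F]
pos 3: V -> hit
pos 4: E -> miss, frames [V, F, E]
pos 5: F -> hit
pos 6: Q -> miss, frames [V, F, E, Q]
pos 7: F -> hit
pos 8: L -> miss, evict E, frames [V, F, Q, L]
pos 9: E -> miss, evict Q, frames [V, F, L, E]
At position 9, page Q is evicted.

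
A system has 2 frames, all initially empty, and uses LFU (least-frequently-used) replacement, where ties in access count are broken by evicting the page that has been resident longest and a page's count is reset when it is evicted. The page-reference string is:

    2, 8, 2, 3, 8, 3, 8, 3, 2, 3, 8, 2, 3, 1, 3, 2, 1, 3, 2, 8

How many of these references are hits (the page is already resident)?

2 → miss, frames {2}
8 → miss, frames {2,8}
2 → hit
3 → miss, evict 8, frames {2,3}
8 → miss, evict 3, frames {2,8}
3 → miss, evict 8, frames {2,3}
8 → miss, evict 3, frames {2,8}
3 → miss, evict 8, frames {2,3}
2 → hit
3 → hit
8 → miss, evict 3, frames {2,8}
2 → hit
3 → miss, evict 8, frames {2,3}
1 → miss, evict 3, frames {2,1}
3 → miss, evict 1, frames {2,3}
2 → hit
1 → miss, evict 3, frames {2,1}
3 → miss, evict 1, frames {2,3}
2 → hit
8 → miss, evict 3, frames {2,8}
Hits: 6.

6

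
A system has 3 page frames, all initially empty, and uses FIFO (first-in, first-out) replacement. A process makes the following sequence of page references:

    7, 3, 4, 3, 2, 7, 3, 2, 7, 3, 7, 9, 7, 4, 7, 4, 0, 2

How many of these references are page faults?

7 → fault, frames {7}
3 → fault, frames {7,3}
4 → fault, frames {7,3,4}
3 → hit
2 → fault, evict 7, frames {3,4,2}
7 → fault, evict 3, frames {4,2,7}
3 → fault, evict 4, frames {2,7,3}
2 → hit
7 → hit
3 → hit
7 → hit
9 → fault, evict 2, frames {7,3,9}
7 → hit
4 → fault, evict 7, frames {3,9,4}
7 → fault, evict 3, frames {9,4,7}
4 → hit
0 → fault, evict 9, frames {4,7,0}
2 → fault, evict 4, frames {7,0,2}
Page faults: 11.

11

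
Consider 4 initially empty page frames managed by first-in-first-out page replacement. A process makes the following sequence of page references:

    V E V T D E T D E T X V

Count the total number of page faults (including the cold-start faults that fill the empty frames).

V -> miss, frames [V]
E -> miss, frames [V, E]
V -> hit
T -> miss, frames [V, E, T]
D -> miss, frames [V, E, T, D]
E -> hit
T -> hit
D -> hit
E -> hit
T -> hit
X -> miss, evict V, frames [E, T, D, X]
V -> miss, evict E, frames [T, D, X, V]
Page faults: 6.

6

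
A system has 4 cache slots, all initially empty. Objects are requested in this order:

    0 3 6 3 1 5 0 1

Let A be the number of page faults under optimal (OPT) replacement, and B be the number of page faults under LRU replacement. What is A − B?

Under OPT: F F F . F F . . → 5 faults.
Under LRU: F F F . F F F . → 6 faults.
A − B = 5 − 6 = -1.

-1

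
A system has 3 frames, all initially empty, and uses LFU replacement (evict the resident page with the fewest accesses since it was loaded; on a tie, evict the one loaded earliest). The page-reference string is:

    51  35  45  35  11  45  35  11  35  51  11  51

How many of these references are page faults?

51 → miss, frames [51]
35 → miss, frames [51, 35]
45 → miss, frames [51, 35, 45]
35 → hit
11 → miss, evict 51, frames [35, 45, 11]
45 → hit
35 → hit
11 → hit
35 → hit
51 → miss, evict 45, frames [35, 11, 51]
11 → hit
51 → hit
Page faults: 5.

5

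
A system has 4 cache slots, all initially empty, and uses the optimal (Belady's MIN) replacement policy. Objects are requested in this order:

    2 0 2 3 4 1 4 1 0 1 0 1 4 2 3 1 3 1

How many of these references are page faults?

6

2 -> miss, frames (2)
0 -> miss, frames (2 0)
2 -> hit
3 -> miss, frames (2 0 3)
4 -> miss, frames (2 0 3 4)
1 -> miss, evict 3, frames (2 0 4 1)
4 -> hit
1 -> hit
0 -> hit
1 -> hit
0 -> hit
1 -> hit
4 -> hit
2 -> hit
3 -> miss, evict 4, frames (2 0 1 3)
1 -> hit
3 -> hit
1 -> hit
Page faults: 6.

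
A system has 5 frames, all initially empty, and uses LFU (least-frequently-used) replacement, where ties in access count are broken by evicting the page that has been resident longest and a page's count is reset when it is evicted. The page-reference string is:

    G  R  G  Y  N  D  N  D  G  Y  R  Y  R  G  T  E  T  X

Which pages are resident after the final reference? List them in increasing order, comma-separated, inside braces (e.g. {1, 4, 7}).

{D, G, R, X, Y}

G: miss, frames {G}
R: miss, frames {G,R}
G: hit
Y: miss, frames {G,R,Y}
N: miss, frames {G,R,Y,N}
D: miss, frames {G,R,Y,N,D}
N: hit
D: hit
G: hit
Y: hit
R: hit
Y: hit
R: hit
G: hit
T: miss, evict N, frames {G,R,Y,D,T}
E: miss, evict T, frames {G,R,Y,D,E}
T: miss, evict E, frames {G,R,Y,D,T}
X: miss, evict T, frames {G,R,Y,D,X}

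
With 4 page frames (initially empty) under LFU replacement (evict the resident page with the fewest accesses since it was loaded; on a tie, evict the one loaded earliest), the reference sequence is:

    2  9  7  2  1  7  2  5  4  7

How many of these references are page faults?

6

2 → miss, frames {2}
9 → miss, frames {2,9}
7 → miss, frames {2,9,7}
2 → hit
1 → miss, frames {2,9,7,1}
7 → hit
2 → hit
5 → miss, evict 9, frames {2,7,1,5}
4 → miss, evict 1, frames {2,7,5,4}
7 → hit
Page faults: 6.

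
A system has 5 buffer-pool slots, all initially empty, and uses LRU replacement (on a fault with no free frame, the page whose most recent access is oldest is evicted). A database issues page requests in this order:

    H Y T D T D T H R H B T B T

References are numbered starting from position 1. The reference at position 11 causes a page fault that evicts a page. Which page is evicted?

pos 1: H -> fault, frames [H]
pos 2: Y -> fault, frames [H, Y]
pos 3: T -> fault, frames [H, Y, T]
pos 4: D -> fault, frames [H, Y, T, D]
pos 5: T -> hit
pos 6: D -> hit
pos 7: T -> hit
pos 8: H -> hit
pos 9: R -> fault, frames [Y, D, T, H, R]
pos 10: H -> hit
pos 11: B -> fault, evict Y, frames [D, T, R, H, B]
At position 11, page Y is evicted.

Y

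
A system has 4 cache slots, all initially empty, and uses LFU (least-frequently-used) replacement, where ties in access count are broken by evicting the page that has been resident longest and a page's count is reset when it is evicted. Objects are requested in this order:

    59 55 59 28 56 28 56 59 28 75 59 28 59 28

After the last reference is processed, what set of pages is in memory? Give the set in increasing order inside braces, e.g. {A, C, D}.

{28, 56, 59, 75}

59: fault, frames {59}
55: fault, frames {59,55}
59: hit
28: fault, frames {59,55,28}
56: fault, frames {59,55,28,56}
28: hit
56: hit
59: hit
28: hit
75: fault, evict 55, frames {59,28,56,75}
59: hit
28: hit
59: hit
28: hit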